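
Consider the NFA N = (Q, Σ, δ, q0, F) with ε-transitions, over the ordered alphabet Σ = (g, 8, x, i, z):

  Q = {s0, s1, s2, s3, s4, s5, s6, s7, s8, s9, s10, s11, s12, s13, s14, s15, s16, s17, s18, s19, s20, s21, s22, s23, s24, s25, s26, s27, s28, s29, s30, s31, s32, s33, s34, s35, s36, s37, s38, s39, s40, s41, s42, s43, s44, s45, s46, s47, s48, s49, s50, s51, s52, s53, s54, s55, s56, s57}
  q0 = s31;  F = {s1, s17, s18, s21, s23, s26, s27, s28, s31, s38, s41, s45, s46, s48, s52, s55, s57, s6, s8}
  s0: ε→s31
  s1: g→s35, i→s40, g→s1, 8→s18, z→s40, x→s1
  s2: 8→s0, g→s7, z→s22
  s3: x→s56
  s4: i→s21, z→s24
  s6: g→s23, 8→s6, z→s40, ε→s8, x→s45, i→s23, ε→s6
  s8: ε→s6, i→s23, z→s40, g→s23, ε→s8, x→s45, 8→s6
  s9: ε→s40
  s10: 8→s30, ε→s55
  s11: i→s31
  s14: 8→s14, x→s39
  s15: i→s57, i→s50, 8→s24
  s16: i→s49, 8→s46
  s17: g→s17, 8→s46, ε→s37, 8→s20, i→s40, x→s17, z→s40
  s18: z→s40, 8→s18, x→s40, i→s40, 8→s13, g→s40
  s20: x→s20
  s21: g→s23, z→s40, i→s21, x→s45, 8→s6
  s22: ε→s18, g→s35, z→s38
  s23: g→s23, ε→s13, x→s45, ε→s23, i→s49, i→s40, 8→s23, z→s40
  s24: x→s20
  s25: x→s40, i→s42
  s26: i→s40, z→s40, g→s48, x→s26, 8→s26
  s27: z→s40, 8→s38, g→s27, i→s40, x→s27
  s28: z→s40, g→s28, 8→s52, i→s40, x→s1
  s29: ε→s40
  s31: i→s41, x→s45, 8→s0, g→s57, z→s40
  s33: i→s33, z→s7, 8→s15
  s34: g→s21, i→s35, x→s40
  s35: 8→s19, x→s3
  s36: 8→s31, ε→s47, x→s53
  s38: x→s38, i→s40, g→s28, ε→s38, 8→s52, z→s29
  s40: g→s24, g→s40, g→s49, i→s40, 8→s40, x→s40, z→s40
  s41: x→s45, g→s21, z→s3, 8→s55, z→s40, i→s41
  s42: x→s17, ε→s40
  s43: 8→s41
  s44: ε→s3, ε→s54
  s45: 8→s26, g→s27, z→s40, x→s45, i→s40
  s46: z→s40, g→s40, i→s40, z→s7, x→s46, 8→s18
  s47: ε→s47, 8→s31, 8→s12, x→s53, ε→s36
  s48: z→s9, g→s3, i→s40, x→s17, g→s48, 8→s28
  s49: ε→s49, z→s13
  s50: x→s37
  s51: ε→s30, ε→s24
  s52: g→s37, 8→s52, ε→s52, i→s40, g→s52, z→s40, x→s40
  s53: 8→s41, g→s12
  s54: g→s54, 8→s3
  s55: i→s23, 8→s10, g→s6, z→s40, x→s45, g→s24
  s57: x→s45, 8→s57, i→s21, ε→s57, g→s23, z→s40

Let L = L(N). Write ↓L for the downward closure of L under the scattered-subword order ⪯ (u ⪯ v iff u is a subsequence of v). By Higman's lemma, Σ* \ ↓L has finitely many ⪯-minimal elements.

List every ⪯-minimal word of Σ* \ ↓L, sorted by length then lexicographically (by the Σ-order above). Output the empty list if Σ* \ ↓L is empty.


|Q|=58, |F|=19, |δ|=177 (24 ε).
min D↑ (19 st, q0=0, F={4}): 0:g→1,8→0,x→2,i→3,z→4 1:g→5,8→1,x→2,i→6,z→4 2:g→7,8→8,x→2,i→4,z→4 3:g→6,8→9,x→2,i→3,z→4 4:g→4,8→4,x→4,i→4,z→4 5:g→5,8→5,x→2,i→4,z→4 6:g→5,8→10,x→2,i→6,z→4 7:g→7,8→11,x→7,i→4,z→4 8:g→12,8→8,x→8,i→4,z→4 9:g→10,8→9,x→2,i→5,z→4 10:g→5,8→10,x→2,i→5,z→4 11:g→13,8→14,x→11,i→4,z→4 12:g→12,8→13,x→15,i→4,z→4 13:g→13,8→14,x→16,i→4,z→4 14:g→14,8→14,x→4,i→4,z→4 15:g→15,8→17,x→15,i→4,z→4 16:g→16,8→18,x→16,i→4,z→4 17:g→4,8→18,x→17,i→4,z→4 18:g→4,8→18,x→4,i→4,z→4 [Hopcroft].
'z': N↓-sim [35, 10] end={s13,s20,s24,s29,s3,s40,s49,s56,s7,s9} ∉↓L; 1/1 single-dels accept.
'xi': N↓-sim [35, 24, 5] end={s13,s20,s24,s40,s49} — reject; 2/2 single-dels accept.
'ggi': run [35, 29, 25, 5] end={s13,s20,s24,s40,s49} ∉↓L; 3/3 single-dels accept.
'i8ii': |S_i|=[35, 32, 30, 25, 5] end={s13,s20,s24,s40,s49} ∉↓L; 4/4 del acc.
'xg88x': |S_i|=[35, 24, 22, 18, 9, 5] end={s13,s20,s24,s40,s49} ∉↓L; 5/5 single-dels accept.
'x8gx8g': run [35, 24, 22, 19, 15, 9, 5] end={s13,s20,s24,s40,s49} ∉↓L; 6/6 deletions ∈↓L.
6 minimals (antichain).

min(Σ*\↓L) = [z, xi, ggi, i8ii, xg88x, x8gx8g].


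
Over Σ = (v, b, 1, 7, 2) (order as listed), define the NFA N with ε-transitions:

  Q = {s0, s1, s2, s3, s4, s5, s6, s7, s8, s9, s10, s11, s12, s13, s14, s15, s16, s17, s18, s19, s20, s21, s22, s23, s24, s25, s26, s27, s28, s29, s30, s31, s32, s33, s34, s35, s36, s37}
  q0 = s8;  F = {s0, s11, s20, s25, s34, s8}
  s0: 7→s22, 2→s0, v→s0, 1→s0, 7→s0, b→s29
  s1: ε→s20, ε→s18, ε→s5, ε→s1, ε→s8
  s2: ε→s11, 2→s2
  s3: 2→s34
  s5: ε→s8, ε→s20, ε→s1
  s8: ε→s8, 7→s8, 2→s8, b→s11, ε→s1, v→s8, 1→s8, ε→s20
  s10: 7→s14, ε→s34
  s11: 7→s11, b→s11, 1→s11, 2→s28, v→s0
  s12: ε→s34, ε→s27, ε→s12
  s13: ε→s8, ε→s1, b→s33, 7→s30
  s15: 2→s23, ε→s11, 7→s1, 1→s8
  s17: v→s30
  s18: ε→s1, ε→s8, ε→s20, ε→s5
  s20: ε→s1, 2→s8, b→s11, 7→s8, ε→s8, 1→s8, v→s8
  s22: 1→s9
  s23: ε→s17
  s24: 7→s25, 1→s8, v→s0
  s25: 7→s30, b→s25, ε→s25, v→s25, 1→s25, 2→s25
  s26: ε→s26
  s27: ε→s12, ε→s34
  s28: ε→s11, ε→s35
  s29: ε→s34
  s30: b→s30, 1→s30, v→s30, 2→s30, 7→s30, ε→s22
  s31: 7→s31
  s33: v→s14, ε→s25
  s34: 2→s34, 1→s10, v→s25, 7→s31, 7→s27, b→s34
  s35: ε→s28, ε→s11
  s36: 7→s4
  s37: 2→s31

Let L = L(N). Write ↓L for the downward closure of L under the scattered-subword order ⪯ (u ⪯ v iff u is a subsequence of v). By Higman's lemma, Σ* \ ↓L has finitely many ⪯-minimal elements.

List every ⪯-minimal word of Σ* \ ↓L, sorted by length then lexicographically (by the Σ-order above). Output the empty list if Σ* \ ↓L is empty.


|Q|=38, |F|=6, |δ|=91 (37 ε).
min D↑ (6 st, q0=0, F={5}): 0:v→0,b→1,1→0,7→0,2→0 1:v→2,b→1,1→1,7→1,2→1 2:v→2,b→3,1→2,7→2,2→2 3:v→4,b→3,1→3,7→3,2→3 4:v→4,b→4,1→4,7→5,2→4 5:v→5,b→5,1→5,7→5,2→5 (ε-aug+det+¬).
'bvbv7': |S_i|=[20, 15, 12, 11, 4, 3] end={s22,s30,s9} — reject; 5/5 del acc.
1 words, ⪯-incomp.

Antichain: [bvbv7].


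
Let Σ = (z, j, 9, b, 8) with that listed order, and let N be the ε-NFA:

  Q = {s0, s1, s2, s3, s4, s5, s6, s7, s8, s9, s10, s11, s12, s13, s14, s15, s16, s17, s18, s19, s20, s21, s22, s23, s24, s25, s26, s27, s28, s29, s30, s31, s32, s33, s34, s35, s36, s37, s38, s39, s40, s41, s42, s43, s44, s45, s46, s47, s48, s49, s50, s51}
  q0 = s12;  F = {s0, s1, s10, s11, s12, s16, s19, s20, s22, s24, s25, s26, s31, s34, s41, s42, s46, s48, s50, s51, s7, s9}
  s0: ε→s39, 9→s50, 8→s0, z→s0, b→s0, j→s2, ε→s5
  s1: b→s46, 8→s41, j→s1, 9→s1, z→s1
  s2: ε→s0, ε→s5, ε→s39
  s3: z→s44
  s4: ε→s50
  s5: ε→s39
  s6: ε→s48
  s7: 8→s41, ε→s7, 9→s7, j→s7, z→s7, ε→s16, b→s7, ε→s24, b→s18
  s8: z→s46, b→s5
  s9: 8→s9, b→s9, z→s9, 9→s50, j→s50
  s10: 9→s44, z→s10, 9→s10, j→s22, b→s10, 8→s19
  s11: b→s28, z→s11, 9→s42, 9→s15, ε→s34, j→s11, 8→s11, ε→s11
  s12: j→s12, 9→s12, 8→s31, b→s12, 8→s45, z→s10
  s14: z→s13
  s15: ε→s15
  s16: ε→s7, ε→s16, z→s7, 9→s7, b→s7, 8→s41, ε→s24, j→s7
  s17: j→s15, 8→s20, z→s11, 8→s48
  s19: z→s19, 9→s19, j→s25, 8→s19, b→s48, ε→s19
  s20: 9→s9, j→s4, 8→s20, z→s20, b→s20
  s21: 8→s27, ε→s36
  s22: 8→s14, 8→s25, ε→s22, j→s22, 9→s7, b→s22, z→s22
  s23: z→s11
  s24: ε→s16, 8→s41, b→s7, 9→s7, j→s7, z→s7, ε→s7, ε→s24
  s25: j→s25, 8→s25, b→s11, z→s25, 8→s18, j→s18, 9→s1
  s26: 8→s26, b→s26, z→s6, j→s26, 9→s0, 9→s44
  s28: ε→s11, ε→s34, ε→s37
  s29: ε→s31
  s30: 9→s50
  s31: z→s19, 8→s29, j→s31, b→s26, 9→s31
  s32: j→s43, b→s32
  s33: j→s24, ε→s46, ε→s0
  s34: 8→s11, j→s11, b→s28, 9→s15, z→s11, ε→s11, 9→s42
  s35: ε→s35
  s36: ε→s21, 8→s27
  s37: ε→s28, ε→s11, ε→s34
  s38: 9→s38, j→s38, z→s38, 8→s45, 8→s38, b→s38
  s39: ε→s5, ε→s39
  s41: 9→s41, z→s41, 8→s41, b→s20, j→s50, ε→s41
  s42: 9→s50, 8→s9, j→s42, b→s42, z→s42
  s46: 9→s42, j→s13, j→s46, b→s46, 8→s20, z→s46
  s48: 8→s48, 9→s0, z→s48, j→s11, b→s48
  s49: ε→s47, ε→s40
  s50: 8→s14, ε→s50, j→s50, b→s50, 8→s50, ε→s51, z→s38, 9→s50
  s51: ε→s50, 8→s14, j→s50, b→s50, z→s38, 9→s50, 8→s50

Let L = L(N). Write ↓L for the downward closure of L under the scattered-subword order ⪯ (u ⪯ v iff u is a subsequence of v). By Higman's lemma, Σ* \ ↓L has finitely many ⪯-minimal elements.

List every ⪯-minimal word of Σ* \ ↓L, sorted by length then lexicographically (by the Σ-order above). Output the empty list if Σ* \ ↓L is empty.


Antichain: [8b99z, zj98jz].

|Q|=52, |F|=22, |δ|=186 (43 ε).
min D↑ (19 st, q0=0, F={17}): 0:z→1,j→0,9→0,b→0,8→2 1:z→1,j→3,9→1,b→1,8→4 2:z→4,j→2,9→2,b→5,8→2 3:z→3,j→3,9→6,b→3,8→7 4:z→4,j→7,9→4,b→8,8→4 5:z→8,j→5,9→9,b→5,8→5 6:z→6,j→6,9→6,b→6,8→10 7:z→7,j→7,9→11,b→12,8→7 8:z→8,j→12,9→9,b→8,8→8 9:z→9,j→9,9→13,b→9,8→9 10:z→10,j→13,9→10,b→14,8→10 11:z→11,j→11,9→11,b→15,8→10 12:z→12,j→12,9→16,b→12,8→12 13:z→17,j→13,9→13,b→13,8→13 14:z→14,j→13,9→18,b→14,8→14 15:z→15,j→15,9→16,b→15,8→14 16:z→16,j→16,9→13,b→16,8→18 17:z→17,j→17,9→17,b→17,8→17 18:z→18,j→13,9→13,b→18,8→18.
'8b99z': run [37, 31, 24, 14, 6, 3] end={s13,s38,s45} ∉↓L; 5/5 single-dels accept.
'zj98jz': run [37, 33, 28, 18, 10, 7, 3] end={s13,s38,s45} rej; 6/6 single-dels accept.
2 minimals (antichain).


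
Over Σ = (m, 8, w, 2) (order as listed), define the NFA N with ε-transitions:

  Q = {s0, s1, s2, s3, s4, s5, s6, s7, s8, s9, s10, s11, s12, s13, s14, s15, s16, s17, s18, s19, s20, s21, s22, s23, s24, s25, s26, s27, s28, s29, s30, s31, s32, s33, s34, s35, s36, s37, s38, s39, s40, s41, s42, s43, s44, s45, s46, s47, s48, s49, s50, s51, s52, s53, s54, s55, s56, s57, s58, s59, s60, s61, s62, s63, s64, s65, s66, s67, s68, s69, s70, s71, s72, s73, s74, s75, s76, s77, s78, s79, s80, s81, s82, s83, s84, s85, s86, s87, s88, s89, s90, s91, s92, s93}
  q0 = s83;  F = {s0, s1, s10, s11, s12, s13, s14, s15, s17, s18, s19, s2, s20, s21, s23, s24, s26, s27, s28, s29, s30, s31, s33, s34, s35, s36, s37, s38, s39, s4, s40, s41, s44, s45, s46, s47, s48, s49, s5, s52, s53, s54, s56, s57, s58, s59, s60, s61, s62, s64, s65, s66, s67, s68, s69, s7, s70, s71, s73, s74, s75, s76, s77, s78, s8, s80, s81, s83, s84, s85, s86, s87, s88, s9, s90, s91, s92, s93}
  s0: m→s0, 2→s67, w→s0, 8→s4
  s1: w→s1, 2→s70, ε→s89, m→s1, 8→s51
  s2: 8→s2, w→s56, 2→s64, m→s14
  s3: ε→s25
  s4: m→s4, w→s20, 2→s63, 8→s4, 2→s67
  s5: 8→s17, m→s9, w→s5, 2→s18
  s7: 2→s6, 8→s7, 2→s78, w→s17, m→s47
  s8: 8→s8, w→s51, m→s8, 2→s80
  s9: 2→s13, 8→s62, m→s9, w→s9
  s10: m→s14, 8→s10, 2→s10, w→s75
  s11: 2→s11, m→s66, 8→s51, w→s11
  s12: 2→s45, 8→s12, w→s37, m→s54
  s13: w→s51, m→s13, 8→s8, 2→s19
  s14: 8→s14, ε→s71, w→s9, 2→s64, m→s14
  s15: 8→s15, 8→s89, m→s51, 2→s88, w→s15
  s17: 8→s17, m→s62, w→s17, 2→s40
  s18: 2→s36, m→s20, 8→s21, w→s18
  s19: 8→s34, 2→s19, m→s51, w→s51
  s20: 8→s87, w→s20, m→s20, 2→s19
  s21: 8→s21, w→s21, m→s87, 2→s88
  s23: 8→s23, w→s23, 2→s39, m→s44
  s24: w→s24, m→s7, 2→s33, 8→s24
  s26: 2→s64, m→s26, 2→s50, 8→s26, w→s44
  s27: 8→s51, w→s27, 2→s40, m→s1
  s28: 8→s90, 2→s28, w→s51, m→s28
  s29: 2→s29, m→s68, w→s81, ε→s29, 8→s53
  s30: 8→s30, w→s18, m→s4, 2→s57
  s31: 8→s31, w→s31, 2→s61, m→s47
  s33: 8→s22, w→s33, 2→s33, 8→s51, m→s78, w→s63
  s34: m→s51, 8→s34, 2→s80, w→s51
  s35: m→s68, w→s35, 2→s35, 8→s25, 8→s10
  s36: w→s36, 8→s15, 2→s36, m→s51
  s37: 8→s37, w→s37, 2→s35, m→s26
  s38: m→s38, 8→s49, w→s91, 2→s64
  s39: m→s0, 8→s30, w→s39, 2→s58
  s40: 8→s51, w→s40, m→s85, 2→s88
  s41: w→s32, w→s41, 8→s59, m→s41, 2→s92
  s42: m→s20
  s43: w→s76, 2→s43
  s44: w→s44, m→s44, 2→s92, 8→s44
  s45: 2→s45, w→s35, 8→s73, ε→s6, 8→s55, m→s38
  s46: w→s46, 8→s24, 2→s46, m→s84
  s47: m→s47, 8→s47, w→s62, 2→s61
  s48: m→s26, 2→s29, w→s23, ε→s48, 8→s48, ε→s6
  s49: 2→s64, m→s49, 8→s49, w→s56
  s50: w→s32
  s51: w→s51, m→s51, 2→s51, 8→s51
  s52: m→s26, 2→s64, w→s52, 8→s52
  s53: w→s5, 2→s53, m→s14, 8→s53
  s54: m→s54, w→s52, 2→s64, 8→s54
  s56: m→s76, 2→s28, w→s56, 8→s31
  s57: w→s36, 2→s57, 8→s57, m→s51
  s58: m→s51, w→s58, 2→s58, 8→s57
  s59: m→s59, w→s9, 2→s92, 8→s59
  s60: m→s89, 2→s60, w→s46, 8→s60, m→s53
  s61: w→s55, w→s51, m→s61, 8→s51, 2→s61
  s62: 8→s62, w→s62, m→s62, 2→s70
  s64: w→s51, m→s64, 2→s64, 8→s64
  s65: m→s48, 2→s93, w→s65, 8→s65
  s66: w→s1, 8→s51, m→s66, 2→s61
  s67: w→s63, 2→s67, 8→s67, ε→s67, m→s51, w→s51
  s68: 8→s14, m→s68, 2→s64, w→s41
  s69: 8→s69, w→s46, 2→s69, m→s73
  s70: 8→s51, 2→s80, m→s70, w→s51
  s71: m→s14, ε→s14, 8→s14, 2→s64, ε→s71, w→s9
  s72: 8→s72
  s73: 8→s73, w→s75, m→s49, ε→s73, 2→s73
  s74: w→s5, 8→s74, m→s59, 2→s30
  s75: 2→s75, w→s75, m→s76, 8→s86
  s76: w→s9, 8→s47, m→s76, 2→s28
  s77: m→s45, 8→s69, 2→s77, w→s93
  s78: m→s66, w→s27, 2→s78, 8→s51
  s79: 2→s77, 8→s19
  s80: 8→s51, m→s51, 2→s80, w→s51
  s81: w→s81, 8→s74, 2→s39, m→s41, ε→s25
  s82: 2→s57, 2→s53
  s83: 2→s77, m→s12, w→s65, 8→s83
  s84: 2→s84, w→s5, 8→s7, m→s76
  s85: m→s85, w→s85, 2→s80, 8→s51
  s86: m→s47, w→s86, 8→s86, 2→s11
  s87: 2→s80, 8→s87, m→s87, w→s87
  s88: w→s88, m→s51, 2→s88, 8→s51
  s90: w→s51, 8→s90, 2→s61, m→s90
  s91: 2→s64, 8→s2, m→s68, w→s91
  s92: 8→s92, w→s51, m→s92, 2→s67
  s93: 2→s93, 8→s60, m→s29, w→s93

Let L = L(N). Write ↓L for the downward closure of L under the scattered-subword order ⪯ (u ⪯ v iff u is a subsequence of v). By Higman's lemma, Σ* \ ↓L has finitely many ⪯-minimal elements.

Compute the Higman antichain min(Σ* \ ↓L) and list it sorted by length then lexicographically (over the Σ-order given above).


|Q|=94, |F|=78, |δ|=349 (12 ε).
min D↑ (78 st, q0=0, F={20}): 0:m→1,8→0,w→2,2→3 1:m→4,8→1,w→5,2→6 2:m→7,8→2,w→2,2→8 3:m→6,8→9,w→8,2→3 4:m→4,8→4,w→10,2→11 5:m→12,8→5,w→5,2→13 6:m→14,8→15,w→13,2→6 7:m→12,8→7,w→16,2→17 8:m→17,8→18,w→8,2→8 9:m→15,8→9,w→19,2→9 10:m→12,8→10,w→10,2→11 11:m→11,8→11,w→20,2→11 12:m→12,8→12,w→21,2→11 13:m→22,8→23,w→13,2→13 14:m→14,8→24,w→25,2→11 15:m→24,8→15,w→26,2→15 16:m→21,8→16,w→16,2→27 17:m→22,8→28,w→29,2→17 18:m→28,8→18,w→19,2→18 19:m→30,8→31,w→19,2→19 20:m→20,8→20,w→20,2→20 21:m→21,8→21,w→21,2→32 22:m→22,8→33,w→34,2→11 23:m→33,8→23,w→26,2→23 24:m→24,8→24,w→35,2→11 25:m→22,8→36,w→25,2→11 26:m→37,8→38,w→26,2→26 27:m→39,8→40,w→27,2→41 28:m→33,8→28,w→42,2→28 29:m→34,8→43,w→29,2→27 30:m→37,8→44,w→42,2→30 31:m→44,8→31,w→31,2→45 32:m→32,8→32,w→20,2→46 33:m→33,8→33,w→47,2→11 34:m→34,8→48,w→34,2→32 35:m→37,8→49,w→35,2→50 36:m→33,8→36,w→35,2→11 37:m→37,8→51,w→47,2→50 38:m→51,8→38,w→38,2→52 39:m→39,8→53,w→39,2→46 40:m→53,8→40,w→54,2→55 41:m→20,8→55,w→41,2→41 42:m→47,8→56,w→42,2→54 43:m→48,8→43,w→42,2→40 44:m→51,8→44,w→56,2→57 45:m→57,8→20,w→45,2→45 46:m→20,8→46,w→20,2→46 47:m→47,8→58,w→47,2→59 48:m→48,8→48,w→47,2→32 49:m→51,8→49,w→49,2→60 50:m→50,8→61,w→20,2→50 51:m→51,8→51,w→58,2→60 52:m→62,8→20,w→52,2→52 53:m→53,8→53,w→63,2→46 54:m→63,8→64,w→54,2→65 55:m→20,8→55,w→65,2→55 56:m→58,8→56,w→56,2→66 57:m→62,8→20,w→67,2→57 58:m→58,8→58,w→58,2→68 59:m→59,8→69,w→20,2→70 60:m→60,8→20,w→20,2→60 61:m→61,8→61,w→20,2→60 62:m→62,8→20,w→71,2→60 63:m→63,8→72,w→63,2→70 64:m→72,8→64,w→64,2→73 65:m→20,8→74,w→65,2→65 66:m→75,8→20,w→66,2→73 67:m→71,8→20,w→67,2→66 68:m→68,8→20,w→20,2→76 69:m→69,8→69,w→20,2→76 70:m→20,8→77,w→20,2→70 71:m→71,8→20,w→71,2→68 72:m→72,8→72,w→72,2→76 73:m→20,8→20,w→73,2→73 74:m→20,8→74,w→74,2→73 75:m→75,8→20,w→75,2→76 76:m→20,8→20,w→20,2→76 77:m→20,8→77,w→20,2→76.
'mm2w': |S_i|=[87, 77, 44, 17, 4] end={s32,s51,s55,s63} rej; 4/4 del acc.
'wmw22m': N↓-sim [87, 78, 60, 41, 26, 12, 1] end={s51} — reject; 6/6 single-dels accept.
'28w828': run [87, 77, 62, 44, 31, 18, 2] end={s22,s51} rej; 6/6 deletions ∈↓L.
3 obstructions.

A = [mm2w, wmw22m, 28w828].


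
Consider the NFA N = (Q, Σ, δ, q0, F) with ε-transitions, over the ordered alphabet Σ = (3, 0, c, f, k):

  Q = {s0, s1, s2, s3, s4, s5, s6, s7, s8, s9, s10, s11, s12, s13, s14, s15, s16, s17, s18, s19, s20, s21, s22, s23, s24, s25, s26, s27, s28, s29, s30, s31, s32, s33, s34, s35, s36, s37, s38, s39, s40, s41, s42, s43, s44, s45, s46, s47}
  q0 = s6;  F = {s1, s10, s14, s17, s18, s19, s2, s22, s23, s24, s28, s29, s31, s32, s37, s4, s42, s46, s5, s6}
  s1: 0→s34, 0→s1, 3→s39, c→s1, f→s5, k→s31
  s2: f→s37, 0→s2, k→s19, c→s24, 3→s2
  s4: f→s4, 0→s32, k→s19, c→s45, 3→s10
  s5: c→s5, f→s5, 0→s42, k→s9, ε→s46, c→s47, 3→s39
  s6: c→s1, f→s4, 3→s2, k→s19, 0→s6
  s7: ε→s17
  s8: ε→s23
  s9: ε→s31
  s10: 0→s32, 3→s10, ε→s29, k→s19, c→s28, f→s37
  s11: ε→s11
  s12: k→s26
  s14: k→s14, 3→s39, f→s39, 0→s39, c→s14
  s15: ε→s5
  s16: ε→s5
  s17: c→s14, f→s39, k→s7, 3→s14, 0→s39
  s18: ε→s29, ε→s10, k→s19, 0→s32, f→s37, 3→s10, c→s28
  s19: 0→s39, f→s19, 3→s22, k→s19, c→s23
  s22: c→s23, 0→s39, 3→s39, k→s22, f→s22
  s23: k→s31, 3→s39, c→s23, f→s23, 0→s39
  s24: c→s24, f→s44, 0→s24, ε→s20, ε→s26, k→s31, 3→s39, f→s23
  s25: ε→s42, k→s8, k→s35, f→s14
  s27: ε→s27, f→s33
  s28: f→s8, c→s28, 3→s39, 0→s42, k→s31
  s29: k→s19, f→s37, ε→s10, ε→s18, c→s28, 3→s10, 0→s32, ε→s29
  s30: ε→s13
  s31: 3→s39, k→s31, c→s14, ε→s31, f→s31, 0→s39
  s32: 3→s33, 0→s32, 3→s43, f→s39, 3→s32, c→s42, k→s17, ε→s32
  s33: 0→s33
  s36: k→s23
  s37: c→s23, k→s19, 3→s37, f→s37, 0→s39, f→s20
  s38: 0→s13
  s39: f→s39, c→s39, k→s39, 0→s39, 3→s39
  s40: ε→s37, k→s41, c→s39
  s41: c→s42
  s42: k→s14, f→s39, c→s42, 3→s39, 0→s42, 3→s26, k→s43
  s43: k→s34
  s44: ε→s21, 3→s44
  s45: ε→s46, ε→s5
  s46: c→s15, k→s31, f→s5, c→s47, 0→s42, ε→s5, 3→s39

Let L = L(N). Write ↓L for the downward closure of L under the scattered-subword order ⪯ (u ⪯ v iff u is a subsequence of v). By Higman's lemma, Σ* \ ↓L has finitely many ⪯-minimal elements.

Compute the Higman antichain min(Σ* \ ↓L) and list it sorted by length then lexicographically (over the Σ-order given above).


|Q|=48, |F|=20, |δ|=152 (25 ε).
min D↑ (18 st, q0=0, F={7}): 0:3→1,0→0,c→2,f→3,k→4 1:3→1,0→1,c→5,f→6,k→4 2:3→7,0→2,c→2,f→8,k→9 3:3→10,0→11,c→8,f→3,k→4 4:3→12,0→7,c→13,f→4,k→4 5:3→7,0→5,c→5,f→13,k→9 6:3→6,0→7,c→13,f→6,k→4 7:3→7,0→7,c→7,f→7,k→7 8:3→7,0→14,c→8,f→8,k→9 9:3→7,0→7,c→15,f→9,k→9 10:3→10,0→11,c→16,f→6,k→4 11:3→11,0→11,c→14,f→7,k→17 12:3→7,0→7,c→13,f→12,k→12 13:3→7,0→7,c→13,f→13,k→9 14:3→7,0→14,c→14,f→7,k→15 15:3→7,0→7,c→15,f→7,k→15 16:3→7,0→14,c→16,f→13,k→9 17:3→15,0→7,c→15,f→7,k→17 [Hopcroft].
'c3': N↓-sim [34, 21, 4] end={s21,s26,s39,s44} — reject; 2/2 del acc.
'k0': N↓-sim [34, 11, 1] end={s39} ∉↓L; 2/2 single-dels accept.
'3f0': |S_i|=[34, 25, 11, 1] end={s39} rej; 3/3 del acc.
'f0f': |S_i|=[34, 30, 10, 1] end={s39} — reject; 3/3 del acc.
'k33': run [34, 11, 5, 1] end={s39} rej; 3/3 single-dels accept.
'ckcf': |S_i|=[34, 21, 6, 2, 1] end={s39} ∉↓L; 4/4 del acc.
6 words, ⪯-incomp.

Antichain: [c3, k0, 3f0, f0f, k33, ckcf].


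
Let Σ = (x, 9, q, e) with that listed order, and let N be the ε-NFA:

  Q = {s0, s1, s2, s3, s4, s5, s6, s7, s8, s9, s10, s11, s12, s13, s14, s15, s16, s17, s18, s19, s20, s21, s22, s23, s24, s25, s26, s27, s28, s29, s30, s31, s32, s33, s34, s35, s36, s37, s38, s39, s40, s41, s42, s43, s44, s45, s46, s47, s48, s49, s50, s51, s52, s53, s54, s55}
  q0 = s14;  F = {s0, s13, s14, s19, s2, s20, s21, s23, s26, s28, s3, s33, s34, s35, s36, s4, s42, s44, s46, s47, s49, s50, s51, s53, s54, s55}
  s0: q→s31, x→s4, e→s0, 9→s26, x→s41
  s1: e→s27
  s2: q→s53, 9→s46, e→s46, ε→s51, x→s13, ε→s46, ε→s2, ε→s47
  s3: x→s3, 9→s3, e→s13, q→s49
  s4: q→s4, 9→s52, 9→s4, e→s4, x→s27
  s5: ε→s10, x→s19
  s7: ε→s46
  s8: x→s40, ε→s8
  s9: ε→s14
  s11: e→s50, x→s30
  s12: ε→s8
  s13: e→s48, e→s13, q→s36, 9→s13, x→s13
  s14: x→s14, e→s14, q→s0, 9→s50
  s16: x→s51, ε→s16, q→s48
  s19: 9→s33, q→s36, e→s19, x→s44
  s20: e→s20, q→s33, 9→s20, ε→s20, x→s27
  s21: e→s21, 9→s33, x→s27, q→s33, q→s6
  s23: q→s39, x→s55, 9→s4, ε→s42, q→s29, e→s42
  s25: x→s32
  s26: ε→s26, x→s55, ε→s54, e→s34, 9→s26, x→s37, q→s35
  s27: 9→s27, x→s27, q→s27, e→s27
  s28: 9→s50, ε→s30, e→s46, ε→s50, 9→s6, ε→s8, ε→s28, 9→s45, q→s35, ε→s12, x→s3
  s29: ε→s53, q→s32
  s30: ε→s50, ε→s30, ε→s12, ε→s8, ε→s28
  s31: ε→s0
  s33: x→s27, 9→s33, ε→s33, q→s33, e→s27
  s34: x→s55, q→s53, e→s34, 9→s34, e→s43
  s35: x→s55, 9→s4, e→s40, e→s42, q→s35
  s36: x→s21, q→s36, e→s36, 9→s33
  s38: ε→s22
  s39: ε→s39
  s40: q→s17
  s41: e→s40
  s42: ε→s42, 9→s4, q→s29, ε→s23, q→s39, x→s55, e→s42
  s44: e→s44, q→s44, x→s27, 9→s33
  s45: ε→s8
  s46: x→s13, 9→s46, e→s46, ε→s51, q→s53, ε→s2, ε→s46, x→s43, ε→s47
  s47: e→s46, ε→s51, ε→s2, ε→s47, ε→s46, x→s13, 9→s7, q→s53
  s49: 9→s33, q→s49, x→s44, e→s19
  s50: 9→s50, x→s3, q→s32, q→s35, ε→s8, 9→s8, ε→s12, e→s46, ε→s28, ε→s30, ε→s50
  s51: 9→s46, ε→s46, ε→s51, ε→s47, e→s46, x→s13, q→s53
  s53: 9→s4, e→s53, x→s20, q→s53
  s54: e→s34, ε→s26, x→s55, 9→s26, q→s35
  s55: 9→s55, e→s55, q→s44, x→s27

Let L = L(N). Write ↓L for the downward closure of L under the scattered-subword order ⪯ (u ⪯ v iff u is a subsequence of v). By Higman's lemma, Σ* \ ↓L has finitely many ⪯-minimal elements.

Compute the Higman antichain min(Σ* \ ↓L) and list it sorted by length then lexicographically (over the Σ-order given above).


Antichain: [qxx, 9q9x, 9xq9e, 9eqxqe].

|Q|=56, |F|=26, |δ|=182 (49 ε).
min D↑ (21 st, q0=0, F={13}): 0:x→0,9→1,q→2,e→0 1:x→3,9→1,q→4,e→5 2:x→6,9→7,q→2,e→2 3:x→3,9→3,q→8,e→9 4:x→10,9→6,q→4,e→11 5:x→9,9→5,q→12,e→5 6:x→13,9→6,q→6,e→6 7:x→10,9→7,q→4,e→14 8:x→15,9→16,q→8,e→17 9:x→9,9→9,q→18,e→9 10:x→13,9→10,q→15,e→10 11:x→10,9→6,q→12,e→11 12:x→19,9→6,q→12,e→12 13:x→13,9→13,q→13,e→13 14:x→10,9→14,q→12,e→14 15:x→13,9→16,q→15,e→15 16:x→13,9→16,q→16,e→13 17:x→15,9→16,q→18,e→17 18:x→20,9→16,q→18,e→18 19:x→13,9→19,q→16,e→19 20:x→13,9→16,q→16,e→20 [Hopcroft].
'qxx': N↓-sim [44, 29, 13, 1] end={s27} — reject; 3/3 single-dels accept.
'9q9x': run [44, 40, 21, 7, 1] end={s27} rej; 4/4 deletions ∈↓L.
'9xq9e': run [44, 40, 17, 9, 2, 1] end={s27} rej; 5/5 del acc.
'9eqxqe': run [44, 40, 28, 14, 5, 3, 1] end={s27} rej; 6/6 single-dels accept.
4 words, ⪯-incomp.


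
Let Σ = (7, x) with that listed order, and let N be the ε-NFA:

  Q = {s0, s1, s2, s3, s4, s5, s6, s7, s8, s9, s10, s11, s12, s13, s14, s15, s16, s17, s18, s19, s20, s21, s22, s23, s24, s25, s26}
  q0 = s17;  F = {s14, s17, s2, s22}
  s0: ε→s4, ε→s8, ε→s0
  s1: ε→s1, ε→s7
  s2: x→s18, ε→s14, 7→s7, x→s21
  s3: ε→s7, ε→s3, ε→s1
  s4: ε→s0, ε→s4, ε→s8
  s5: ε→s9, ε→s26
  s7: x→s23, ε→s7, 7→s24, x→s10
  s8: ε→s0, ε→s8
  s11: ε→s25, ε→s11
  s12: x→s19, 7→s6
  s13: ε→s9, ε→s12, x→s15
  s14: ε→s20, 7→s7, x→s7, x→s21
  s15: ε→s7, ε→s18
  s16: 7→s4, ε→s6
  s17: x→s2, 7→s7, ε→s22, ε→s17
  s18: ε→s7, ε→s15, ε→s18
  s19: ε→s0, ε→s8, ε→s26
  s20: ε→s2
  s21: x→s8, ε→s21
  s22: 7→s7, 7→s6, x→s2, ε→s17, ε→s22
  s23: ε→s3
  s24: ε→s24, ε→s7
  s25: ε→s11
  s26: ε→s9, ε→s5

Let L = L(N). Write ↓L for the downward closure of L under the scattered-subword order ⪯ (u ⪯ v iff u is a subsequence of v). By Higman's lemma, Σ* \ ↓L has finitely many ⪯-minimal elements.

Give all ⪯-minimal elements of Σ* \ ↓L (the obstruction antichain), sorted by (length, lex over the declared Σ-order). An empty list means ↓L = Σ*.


Antichain: [7, xx].

|Q|=27, |F|=4, |δ|=62 (43 ε).
min D↑ (3 st, q0=0, F={1}): 0:7→1,x→2 1:7→1,x→1 2:7→1,x→1.
'7': |S_i|=[18, 7] end={s1,s10,s23,s24,s3,s6,s7} ∉↓L; 1/1 single-dels accept.
'xx': |S_i|=[18, 15, 12] end={s0,s1,s10,s15,s18,s21,s23,s24,s3,s4,s7,s8} — reject; 2/2 single-dels accept.
2 words, ⪯-incomp.


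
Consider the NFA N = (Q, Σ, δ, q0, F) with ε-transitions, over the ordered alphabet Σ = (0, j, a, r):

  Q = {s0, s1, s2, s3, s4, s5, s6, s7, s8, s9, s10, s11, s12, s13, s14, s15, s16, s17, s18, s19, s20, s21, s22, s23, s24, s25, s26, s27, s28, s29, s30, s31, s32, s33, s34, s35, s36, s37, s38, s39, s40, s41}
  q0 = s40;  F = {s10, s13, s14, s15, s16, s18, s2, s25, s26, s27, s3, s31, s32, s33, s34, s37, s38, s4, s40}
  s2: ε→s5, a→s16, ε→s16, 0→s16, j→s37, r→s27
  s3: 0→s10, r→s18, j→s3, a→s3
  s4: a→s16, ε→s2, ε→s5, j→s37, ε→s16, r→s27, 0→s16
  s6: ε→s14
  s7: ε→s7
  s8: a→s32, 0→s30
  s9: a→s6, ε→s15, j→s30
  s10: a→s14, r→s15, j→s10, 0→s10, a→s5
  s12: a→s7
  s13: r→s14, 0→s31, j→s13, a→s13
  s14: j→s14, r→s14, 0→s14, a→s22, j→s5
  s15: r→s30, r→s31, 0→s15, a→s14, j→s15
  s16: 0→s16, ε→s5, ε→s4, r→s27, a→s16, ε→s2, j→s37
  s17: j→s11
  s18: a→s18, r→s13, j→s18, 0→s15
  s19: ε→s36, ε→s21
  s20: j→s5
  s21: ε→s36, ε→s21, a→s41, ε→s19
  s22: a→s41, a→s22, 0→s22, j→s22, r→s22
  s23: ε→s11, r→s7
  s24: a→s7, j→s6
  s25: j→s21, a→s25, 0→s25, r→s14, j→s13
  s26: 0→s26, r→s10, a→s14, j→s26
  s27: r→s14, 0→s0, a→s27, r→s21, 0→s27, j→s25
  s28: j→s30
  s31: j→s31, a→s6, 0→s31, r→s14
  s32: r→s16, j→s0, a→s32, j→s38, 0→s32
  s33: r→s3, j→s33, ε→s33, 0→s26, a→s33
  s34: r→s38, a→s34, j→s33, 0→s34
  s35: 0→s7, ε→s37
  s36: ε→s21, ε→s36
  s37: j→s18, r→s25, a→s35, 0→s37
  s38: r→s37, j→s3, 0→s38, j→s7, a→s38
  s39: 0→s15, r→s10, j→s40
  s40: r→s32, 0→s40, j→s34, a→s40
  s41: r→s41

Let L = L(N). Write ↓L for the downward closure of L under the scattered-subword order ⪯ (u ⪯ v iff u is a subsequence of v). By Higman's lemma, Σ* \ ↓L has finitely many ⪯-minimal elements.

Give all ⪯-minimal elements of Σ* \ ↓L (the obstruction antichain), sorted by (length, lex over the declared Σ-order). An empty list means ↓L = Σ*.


A = [jj0aa, rrrra].

|Q|=42, |F|=19, |δ|=127 (21 ε).
min D↑ (18 st, q0=0, F={14}): 0:0→0,j→1,a→0,r→2 1:0→1,j→3,a→1,r→4 2:0→2,j→4,a→2,r→5 3:0→6,j→3,a→3,r→7 4:0→4,j→7,a→4,r→8 5:0→5,j→8,a→5,r→9 6:0→6,j→6,a→10,r→11 7:0→11,j→7,a→7,r→12 8:0→8,j→12,a→8,r→13 9:0→9,j→13,a→9,r→10 10:0→10,j→10,a→14,r→10 11:0→11,j→11,a→10,r→15 12:0→15,j→12,a→12,r→16 13:0→13,j→16,a→13,r→10 14:0→14,j→14,a→14,r→14 15:0→15,j→15,a→10,r→17 16:0→17,j→16,a→16,r→10 17:0→17,j→17,a→10,r→10 (ε-aug+det+¬).
'jj0aa': run [30, 24, 18, 10, 5, 2] end={s22,s41} — reject; 5/5 deletions ∈↓L.
'rrrra': run [30, 26, 22, 14, 7, 2] end={s22,s41} — reject; 5/5 deletions ∈↓L.
2 minimals (antichain).


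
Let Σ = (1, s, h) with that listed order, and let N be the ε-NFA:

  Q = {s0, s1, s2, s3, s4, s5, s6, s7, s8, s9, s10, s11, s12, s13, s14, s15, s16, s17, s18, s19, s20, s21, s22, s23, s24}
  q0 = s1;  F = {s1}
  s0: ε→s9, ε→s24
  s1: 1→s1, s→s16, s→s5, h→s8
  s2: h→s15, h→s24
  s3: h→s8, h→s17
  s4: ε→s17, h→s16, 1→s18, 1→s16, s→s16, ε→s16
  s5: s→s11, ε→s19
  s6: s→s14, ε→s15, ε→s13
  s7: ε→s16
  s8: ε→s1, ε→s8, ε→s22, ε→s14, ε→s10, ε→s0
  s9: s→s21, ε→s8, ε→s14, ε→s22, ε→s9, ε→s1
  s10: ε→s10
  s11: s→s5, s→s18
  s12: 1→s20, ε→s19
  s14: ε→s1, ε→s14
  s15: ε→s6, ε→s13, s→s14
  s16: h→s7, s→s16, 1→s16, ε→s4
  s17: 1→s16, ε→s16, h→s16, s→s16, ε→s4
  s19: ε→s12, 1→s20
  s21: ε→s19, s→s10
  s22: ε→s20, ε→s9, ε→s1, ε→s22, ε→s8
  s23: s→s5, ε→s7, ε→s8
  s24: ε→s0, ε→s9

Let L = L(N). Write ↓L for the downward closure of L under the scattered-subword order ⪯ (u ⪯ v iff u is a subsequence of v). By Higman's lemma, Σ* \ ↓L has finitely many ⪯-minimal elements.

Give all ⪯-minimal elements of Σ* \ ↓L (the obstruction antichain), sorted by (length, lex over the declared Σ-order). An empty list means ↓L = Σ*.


Antichain: [s].

|Q|=25, |F|=1, |δ|=67 (39 ε).
min D↑ (2 st, q0=0, F={1}): 0:1→0,s→1,h→0 1:1→1,s→1,h→1 (ε-aug+det+¬).
's': run [19, 12] end={s10,s11,s12,s16,s17,s18,s19,s20,s21,s4,s5,s7} — reject; 1/1 deletions ∈↓L.
1 obstructions.


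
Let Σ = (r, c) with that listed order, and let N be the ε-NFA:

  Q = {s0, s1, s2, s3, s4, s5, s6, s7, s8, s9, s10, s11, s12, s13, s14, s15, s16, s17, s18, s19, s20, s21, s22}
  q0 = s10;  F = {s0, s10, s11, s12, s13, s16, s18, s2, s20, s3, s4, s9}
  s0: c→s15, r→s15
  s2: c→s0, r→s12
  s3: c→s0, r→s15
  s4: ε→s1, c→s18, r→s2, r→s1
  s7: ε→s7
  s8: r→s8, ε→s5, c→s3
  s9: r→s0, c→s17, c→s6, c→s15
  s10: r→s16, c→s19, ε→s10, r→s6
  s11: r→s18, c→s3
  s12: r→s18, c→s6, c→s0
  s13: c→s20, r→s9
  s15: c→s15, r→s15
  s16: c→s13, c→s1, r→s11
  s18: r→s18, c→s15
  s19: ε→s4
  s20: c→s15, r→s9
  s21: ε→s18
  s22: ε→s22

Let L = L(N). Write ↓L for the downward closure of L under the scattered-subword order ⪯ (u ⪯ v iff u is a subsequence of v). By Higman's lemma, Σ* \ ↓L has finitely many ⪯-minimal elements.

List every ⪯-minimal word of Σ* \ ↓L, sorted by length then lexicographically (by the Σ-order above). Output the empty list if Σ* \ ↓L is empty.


Antichain: [ccc, rrrc, rrcr, rcrc, crcr, rcrrr].

|Q|=23, |F|=12, |δ|=41 (7 ε).
min D↑ (13 st, q0=0, F={12}): 0:r→1,c→2 1:r→3,c→4 2:r→5,c→6 3:r→6,c→7 4:r→8,c→9 5:r→10,c→11 6:r→6,c→12 7:r→12,c→11 8:r→11,c→12 9:r→8,c→12 10:r→6,c→11 11:r→12,c→12 12:r→12,c→12 [Hopcroft].
'ccc': run [17, 14, 7, 3] end={s15,s17,s6} ∉↓L; 3/3 deletions ∈↓L.
'rrrc': |S_i|=[17, 14, 9, 3, 1] end={s15} rej; 4/4 deletions ∈↓L.
'rrcr': |S_i|=[17, 14, 9, 5, 1] end={s15} — reject; 4/4 del acc.
'rcrc': run [17, 14, 9, 5, 3] end={s15,s17,s6} ∉↓L; 4/4 single-dels accept.
'crcr': run [17, 14, 9, 4, 1] end={s15} rej; 4/4 deletions ∈↓L.
'rcrrr': run [17, 14, 9, 5, 2, 1] end={s15} rej; 5/5 deletions ∈↓L.
6 minimals (antichain).


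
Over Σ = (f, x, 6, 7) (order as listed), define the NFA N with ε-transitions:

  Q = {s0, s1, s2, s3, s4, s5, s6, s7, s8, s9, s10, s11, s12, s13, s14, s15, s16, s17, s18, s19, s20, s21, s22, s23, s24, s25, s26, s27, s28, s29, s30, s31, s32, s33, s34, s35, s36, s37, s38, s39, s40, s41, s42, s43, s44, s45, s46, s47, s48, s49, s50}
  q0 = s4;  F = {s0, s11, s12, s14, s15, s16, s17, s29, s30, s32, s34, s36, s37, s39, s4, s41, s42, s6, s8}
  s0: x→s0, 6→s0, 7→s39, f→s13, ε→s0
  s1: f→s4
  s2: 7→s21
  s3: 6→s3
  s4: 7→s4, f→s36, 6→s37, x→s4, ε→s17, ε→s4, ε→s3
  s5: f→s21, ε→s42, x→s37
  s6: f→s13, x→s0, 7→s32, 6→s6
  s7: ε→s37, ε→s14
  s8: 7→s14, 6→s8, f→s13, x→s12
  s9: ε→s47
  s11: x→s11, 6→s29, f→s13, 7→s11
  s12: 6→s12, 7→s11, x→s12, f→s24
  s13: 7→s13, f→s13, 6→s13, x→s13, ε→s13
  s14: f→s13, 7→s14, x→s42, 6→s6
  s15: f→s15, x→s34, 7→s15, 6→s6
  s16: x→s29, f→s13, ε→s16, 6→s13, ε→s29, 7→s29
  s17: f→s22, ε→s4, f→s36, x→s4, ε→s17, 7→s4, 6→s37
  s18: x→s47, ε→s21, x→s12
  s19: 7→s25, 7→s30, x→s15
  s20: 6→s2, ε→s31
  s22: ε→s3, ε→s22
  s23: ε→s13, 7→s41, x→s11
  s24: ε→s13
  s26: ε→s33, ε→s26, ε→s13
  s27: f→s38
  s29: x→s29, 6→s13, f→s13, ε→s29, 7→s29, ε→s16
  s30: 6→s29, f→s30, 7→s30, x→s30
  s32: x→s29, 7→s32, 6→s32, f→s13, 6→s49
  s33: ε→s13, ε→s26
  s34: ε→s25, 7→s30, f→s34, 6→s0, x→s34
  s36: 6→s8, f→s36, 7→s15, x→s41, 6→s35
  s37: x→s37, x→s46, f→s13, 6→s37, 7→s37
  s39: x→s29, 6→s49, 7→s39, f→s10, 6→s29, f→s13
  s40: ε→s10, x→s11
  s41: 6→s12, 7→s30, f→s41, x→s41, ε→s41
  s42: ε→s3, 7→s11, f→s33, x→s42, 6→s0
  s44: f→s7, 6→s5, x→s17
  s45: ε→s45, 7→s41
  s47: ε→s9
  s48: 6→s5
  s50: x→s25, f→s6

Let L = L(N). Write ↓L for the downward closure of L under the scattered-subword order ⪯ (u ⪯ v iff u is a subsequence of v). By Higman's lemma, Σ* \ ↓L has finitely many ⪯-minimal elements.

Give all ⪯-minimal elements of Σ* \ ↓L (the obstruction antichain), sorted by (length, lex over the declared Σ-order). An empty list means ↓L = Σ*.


|Q|=51, |F|=19, |δ|=140 (32 ε).
min D↑ (18 st, q0=0, F={6}): 0:f→1,x→0,6→2,7→0 1:f→1,x→3,6→4,7→5 2:f→6,x→2,6→2,7→2 3:f→3,x→3,6→7,7→8 4:f→6,x→7,6→4,7→9 5:f→5,x→10,6→11,7→5 6:f→6,x→6,6→6,7→6 7:f→6,x→7,6→7,7→12 8:f→8,x→8,6→13,7→8 9:f→6,x→14,6→11,7→9 10:f→10,x→10,6→15,7→8 11:f→6,x→15,6→11,7→16 12:f→6,x→12,6→13,7→12 13:f→6,x→13,6→6,7→13 14:f→6,x→14,6→15,7→12 15:f→6,x→15,6→15,7→17 16:f→6,x→13,6→16,7→16 17:f→6,x→13,6→13,7→17 [Hopcroft].
'6f': N↓-sim [30, 21, 5] end={s10,s13,s24,s26,s33} ∉↓L; 2/2 single-dels accept.
'fx766': |S_i|=[30, 26, 18, 8, 4, 1] end={s13} rej; 5/5 single-dels accept.
'f767x6': run [30, 26, 19, 10, 7, 3, 1] end={s13} — reject; 6/6 single-dels accept.
3 minimals (antichain).

A = [6f, fx766, f767x6].


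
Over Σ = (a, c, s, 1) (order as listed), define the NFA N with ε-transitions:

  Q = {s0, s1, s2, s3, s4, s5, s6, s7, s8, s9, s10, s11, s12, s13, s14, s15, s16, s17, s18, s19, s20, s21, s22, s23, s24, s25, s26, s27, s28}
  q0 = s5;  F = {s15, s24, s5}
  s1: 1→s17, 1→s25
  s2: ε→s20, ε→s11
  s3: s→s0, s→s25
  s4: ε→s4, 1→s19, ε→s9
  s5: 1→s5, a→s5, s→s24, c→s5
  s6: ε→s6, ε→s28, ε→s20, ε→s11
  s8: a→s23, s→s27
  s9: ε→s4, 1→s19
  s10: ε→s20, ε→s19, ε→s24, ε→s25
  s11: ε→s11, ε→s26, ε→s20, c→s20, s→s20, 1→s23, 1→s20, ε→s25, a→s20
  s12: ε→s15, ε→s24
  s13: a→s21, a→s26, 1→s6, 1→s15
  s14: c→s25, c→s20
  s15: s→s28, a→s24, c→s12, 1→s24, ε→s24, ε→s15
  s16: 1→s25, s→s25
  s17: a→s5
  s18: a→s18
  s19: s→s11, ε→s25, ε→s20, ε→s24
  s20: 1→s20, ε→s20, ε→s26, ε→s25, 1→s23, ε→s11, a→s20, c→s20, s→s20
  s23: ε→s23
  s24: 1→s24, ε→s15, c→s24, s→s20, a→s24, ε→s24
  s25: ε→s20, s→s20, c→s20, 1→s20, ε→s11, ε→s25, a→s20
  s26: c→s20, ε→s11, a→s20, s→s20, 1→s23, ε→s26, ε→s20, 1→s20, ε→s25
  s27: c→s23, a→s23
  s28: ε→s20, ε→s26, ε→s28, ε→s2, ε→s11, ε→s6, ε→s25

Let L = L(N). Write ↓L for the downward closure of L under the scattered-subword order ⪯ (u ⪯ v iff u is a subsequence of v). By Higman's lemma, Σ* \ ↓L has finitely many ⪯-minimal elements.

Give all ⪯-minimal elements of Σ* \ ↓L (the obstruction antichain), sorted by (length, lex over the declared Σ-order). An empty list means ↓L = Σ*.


A = [ss].

|Q|=29, |F|=3, |δ|=97 (45 ε).
min D↑ (3 st, q0=0, F={2}): 0:a→0,c→0,s→1,1→0 1:a→1,c→1,s→2,1→1 2:a→2,c→2,s→2,1→2.
'ss': |S_i|=[12, 11, 8] end={s11,s2,s20,s23,s25,s26,s28,s6} ∉↓L; 2/2 del acc.
1 obstructions.


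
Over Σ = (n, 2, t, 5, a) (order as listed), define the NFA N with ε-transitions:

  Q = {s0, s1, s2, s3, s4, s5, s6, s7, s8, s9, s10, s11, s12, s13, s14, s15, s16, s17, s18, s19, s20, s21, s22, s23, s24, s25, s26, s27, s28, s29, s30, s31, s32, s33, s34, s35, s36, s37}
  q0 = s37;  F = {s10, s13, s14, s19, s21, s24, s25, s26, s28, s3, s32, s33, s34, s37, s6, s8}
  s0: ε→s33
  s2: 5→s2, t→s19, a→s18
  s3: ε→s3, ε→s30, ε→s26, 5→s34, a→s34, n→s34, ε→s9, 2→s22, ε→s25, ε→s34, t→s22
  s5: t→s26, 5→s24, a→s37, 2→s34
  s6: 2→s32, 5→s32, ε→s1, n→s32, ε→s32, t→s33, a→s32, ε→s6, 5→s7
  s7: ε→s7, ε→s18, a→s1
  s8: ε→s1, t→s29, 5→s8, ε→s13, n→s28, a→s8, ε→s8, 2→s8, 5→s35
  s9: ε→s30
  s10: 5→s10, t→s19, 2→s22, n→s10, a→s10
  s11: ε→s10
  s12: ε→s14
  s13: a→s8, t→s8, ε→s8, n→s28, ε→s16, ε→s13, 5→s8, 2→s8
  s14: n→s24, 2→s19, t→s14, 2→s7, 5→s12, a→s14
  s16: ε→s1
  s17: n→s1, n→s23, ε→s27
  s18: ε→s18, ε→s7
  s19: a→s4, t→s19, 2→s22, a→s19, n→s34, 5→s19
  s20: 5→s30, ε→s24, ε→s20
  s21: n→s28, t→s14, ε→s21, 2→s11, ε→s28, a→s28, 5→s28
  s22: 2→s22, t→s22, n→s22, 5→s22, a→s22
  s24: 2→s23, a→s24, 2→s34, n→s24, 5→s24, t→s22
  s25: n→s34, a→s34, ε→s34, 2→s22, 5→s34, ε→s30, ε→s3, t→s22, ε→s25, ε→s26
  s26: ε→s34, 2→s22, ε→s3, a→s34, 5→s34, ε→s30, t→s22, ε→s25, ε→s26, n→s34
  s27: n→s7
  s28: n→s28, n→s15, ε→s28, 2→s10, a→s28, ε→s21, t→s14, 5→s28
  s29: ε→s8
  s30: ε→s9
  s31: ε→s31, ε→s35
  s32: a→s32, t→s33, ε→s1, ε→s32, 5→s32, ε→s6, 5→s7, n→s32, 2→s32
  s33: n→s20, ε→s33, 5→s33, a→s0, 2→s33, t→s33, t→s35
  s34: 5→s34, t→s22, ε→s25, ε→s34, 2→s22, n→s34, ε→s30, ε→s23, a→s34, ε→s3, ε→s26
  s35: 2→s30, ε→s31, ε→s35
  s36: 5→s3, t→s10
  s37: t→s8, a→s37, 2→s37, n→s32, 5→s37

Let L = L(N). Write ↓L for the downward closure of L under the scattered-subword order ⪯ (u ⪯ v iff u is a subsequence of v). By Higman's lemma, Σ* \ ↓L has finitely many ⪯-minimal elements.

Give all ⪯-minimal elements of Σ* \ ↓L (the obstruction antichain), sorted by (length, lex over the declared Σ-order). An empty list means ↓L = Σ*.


A = [ntnt, tn22].

|Q|=38, |F|=16, |δ|=165 (57 ε).
min D↑ (11 st, q0=0, F={9}): 0:n→1,2→0,t→2,5→0,a→0 1:n→1,2→1,t→3,5→1,a→1 2:n→4,2→2,t→2,5→2,a→2 3:n→5,2→3,t→3,5→3,a→3 4:n→4,2→6,t→7,5→4,a→4 5:n→5,2→8,t→9,5→5,a→5 6:n→6,2→9,t→10,5→6,a→6 7:n→5,2→10,t→7,5→7,a→7 8:n→8,2→9,t→9,5→8,a→8 9:n→9,2→9,t→9,5→9,a→9 10:n→8,2→9,t→10,5→10,a→10 (ε-aug+det+¬).
'ntnt': |S_i|=[33, 28, 21, 10, 1] end={s22} ∉↓L; 4/4 deletions ∈↓L.
'tn22': |S_i|=[33, 30, 22, 15, 1] end={s22} ∉↓L; 4/4 deletions ∈↓L.
2 obstructions.
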